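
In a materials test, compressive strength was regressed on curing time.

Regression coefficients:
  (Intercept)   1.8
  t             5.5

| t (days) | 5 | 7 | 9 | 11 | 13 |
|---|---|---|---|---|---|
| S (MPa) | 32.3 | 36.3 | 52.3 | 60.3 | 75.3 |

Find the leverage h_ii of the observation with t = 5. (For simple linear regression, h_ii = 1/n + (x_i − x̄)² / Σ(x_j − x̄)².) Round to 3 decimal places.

t̄ = (5 + 7 + 9 + 11 + 13)/5 = 9
Σ(t − t̄)² = 16 + 4 + 0 + 4 + 16 = 40
h = 1/5 + (-4)²/40 = 0.2 + 0.4 = 0.600

h = 0.600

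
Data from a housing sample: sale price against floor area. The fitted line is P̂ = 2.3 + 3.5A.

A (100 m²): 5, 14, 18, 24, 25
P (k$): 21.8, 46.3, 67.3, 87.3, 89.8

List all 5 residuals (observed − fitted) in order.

2, -5, 2, 1, 0

A=5: P̂ = 2.3 + 3.5·5 = 19.8; r = 21.8 − 19.8 = 2
A=14: P̂ = 2.3 + 3.5·14 = 51.3; r = 46.3 − 51.3 = -5
A=18: P̂ = 2.3 + 3.5·18 = 65.3; r = 67.3 − 65.3 = 2
A=24: P̂ = 2.3 + 3.5·24 = 86.3; r = 87.3 − 86.3 = 1
A=25: P̂ = 2.3 + 3.5·25 = 89.8; r = 89.8 − 89.8 = 0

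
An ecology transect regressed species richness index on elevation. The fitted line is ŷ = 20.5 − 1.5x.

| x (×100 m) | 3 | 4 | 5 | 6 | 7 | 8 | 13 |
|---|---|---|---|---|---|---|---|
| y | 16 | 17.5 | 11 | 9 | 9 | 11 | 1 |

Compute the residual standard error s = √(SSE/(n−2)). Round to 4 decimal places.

x=3: ŷ = 20.5 − 1.5·3 = 16; e = 16 − 16 = 0
x=4: ŷ = 20.5 − 1.5·4 = 14.5; e = 17.5 − 14.5 = 3
x=5: ŷ = 20.5 − 1.5·5 = 13; e = 11 − 13 = -2
x=6: ŷ = 20.5 − 1.5·6 = 11.5; e = 9 − 11.5 = -2.5
x=7: ŷ = 20.5 − 1.5·7 = 10; e = 9 − 10 = -1
x=8: ŷ = 20.5 − 1.5·8 = 8.5; e = 11 − 8.5 = 2.5
x=13: ŷ = 20.5 − 1.5·13 = 1; e = 1 − 1 = 0
SSE = 0 + 9 + 4 + 6.25 + 1 + 6.25 + 0 = 26.5
s = √(26.5/5) = √5.3 ≈ 2.3022

s = 2.3022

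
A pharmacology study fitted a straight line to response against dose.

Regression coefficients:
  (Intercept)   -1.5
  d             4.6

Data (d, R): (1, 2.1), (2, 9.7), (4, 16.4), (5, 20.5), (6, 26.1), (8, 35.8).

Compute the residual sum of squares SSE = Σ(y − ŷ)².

d=1: R̂ = -1.5 + 4.6·1 = 3.1; e = 2.1 − 3.1 = -1
d=2: R̂ = -1.5 + 4.6·2 = 7.7; e = 9.7 − 7.7 = 2
d=4: R̂ = -1.5 + 4.6·4 = 16.9; e = 16.4 − 16.9 = -0.5
d=5: R̂ = -1.5 + 4.6·5 = 21.5; e = 20.5 − 21.5 = -1
d=6: R̂ = -1.5 + 4.6·6 = 26.1; e = 26.1 − 26.1 = 0
d=8: R̂ = -1.5 + 4.6·8 = 35.3; e = 35.8 − 35.3 = 0.5
SSE = 1 + 4 + 0.25 + 1 + 0 + 0.25 = 6.5

SSE = 6.5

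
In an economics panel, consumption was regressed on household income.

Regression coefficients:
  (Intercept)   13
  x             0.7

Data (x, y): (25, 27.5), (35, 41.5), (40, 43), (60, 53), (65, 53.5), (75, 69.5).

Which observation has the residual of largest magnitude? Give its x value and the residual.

x = 65, e = -5

x=25: ŷ = 13 + 0.7·25 = 30.5; e = 27.5 − 30.5 = -3
x=35: ŷ = 13 + 0.7·35 = 37.5; e = 41.5 − 37.5 = 4
x=40: ŷ = 13 + 0.7·40 = 41; e = 43 − 41 = 2
x=60: ŷ = 13 + 0.7·60 = 55; e = 53 − 55 = -2
x=65: ŷ = 13 + 0.7·65 = 58.5; e = 53.5 − 58.5 = -5
x=75: ŷ = 13 + 0.7·75 = 65.5; e = 69.5 − 65.5 = 4
Largest |e| is 5 at x = 65, residual -5.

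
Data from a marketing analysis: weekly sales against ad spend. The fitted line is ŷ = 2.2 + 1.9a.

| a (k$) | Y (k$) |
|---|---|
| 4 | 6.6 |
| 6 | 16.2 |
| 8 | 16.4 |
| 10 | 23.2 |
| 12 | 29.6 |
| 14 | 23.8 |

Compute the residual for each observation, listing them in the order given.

-3.2, 2.6, -1, 2, 4.6, -5

a=4: ŷ = 2.2 + 1.9·4 = 9.8; e = 6.6 − 9.8 = -3.2
a=6: ŷ = 2.2 + 1.9·6 = 13.6; e = 16.2 − 13.6 = 2.6
a=8: ŷ = 2.2 + 1.9·8 = 17.4; e = 16.4 − 17.4 = -1
a=10: ŷ = 2.2 + 1.9·10 = 21.2; e = 23.2 − 21.2 = 2
a=12: ŷ = 2.2 + 1.9·12 = 25; e = 29.6 − 25 = 4.6
a=14: ŷ = 2.2 + 1.9·14 = 28.8; e = 23.8 − 28.8 = -5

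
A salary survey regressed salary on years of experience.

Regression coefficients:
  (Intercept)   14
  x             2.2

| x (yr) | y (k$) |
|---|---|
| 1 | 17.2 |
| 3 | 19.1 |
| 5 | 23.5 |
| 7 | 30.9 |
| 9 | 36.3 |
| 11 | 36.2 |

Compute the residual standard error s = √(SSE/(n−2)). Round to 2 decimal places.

x=1: ŷ = 14 + 2.2·1 = 16.2; r = 17.2 − 16.2 = 1
x=3: ŷ = 14 + 2.2·3 = 20.6; r = 19.1 − 20.6 = -1.5
x=5: ŷ = 14 + 2.2·5 = 25; r = 23.5 − 25 = -1.5
x=7: ŷ = 14 + 2.2·7 = 29.4; r = 30.9 − 29.4 = 1.5
x=9: ŷ = 14 + 2.2·9 = 33.8; r = 36.3 − 33.8 = 2.5
x=11: ŷ = 14 + 2.2·11 = 38.2; r = 36.2 − 38.2 = -2
SSE = 1 + 2.25 + 2.25 + 2.25 + 6.25 + 4 = 18
s = √(18/4) = √4.5 ≈ 2.12

s = 2.12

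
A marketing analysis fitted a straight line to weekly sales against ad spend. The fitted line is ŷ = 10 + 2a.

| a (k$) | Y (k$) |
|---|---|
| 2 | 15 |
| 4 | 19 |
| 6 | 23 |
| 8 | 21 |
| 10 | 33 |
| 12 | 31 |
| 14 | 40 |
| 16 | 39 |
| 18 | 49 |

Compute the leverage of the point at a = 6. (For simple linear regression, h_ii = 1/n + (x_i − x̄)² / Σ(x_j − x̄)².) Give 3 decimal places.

h = 0.178

ā = (2 + 4 + 6 + 8 + 10 + 12 + 14 + 16 + 18)/9 = 10
Σ(a − ā)² = 64 + 36 + 16 + 4 + 0 + 4 + 16 + 36 + 64 = 240
h = 1/9 + (-4)²/240 = 0.111111 + 0.0666667 = 0.178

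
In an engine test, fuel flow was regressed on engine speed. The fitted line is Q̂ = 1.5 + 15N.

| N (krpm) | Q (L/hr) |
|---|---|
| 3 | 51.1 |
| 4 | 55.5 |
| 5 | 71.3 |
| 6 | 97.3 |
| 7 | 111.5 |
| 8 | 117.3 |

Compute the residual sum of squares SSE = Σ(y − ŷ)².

SSE = 160.48

N=3: Q̂ = 1.5 + 15·3 = 46.5; r = 51.1 − 46.5 = 4.6
N=4: Q̂ = 1.5 + 15·4 = 61.5; r = 55.5 − 61.5 = -6
N=5: Q̂ = 1.5 + 15·5 = 76.5; r = 71.3 − 76.5 = -5.2
N=6: Q̂ = 1.5 + 15·6 = 91.5; r = 97.3 − 91.5 = 5.8
N=7: Q̂ = 1.5 + 15·7 = 106.5; r = 111.5 − 106.5 = 5
N=8: Q̂ = 1.5 + 15·8 = 121.5; r = 117.3 − 121.5 = -4.2
SSE = 21.16 + 36 + 27.04 + 33.64 + 25 + 17.64 = 160.48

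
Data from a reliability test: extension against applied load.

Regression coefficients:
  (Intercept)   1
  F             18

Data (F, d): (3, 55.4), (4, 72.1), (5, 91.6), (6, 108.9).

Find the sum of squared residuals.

SSE = 1.34

F=3: ŷ = 1 + 18·3 = 55; r = 55.4 − 55 = 0.4
F=4: ŷ = 1 + 18·4 = 73; r = 72.1 − 73 = -0.9
F=5: ŷ = 1 + 18·5 = 91; r = 91.6 − 91 = 0.6
F=6: ŷ = 1 + 18·6 = 109; r = 108.9 − 109 = -0.1
SSE = 0.16 + 0.81 + 0.36 + 0.01 = 1.34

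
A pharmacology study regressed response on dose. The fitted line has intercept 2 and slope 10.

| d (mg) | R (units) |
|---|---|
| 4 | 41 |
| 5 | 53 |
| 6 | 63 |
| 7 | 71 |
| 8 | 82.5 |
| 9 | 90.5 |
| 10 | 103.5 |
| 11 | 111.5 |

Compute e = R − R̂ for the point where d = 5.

R̂ = 2 + 10·5 = 52
e = 53 − 52 = 1

e = 1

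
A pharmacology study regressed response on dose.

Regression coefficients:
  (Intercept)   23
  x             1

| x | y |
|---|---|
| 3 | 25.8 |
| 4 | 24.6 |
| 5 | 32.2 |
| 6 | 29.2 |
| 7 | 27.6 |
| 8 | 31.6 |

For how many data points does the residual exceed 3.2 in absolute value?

x=3: ŷ = 23 + 3 = 26; e = 25.8 − 26 = -0.2
x=4: ŷ = 23 + 4 = 27; e = 24.6 − 27 = -2.4
x=5: ŷ = 23 + 5 = 28; e = 32.2 − 28 = 4.2
x=6: ŷ = 23 + 6 = 29; e = 29.2 − 29 = 0.2
x=7: ŷ = 23 + 7 = 30; e = 27.6 − 30 = -2.4
x=8: ŷ = 23 + 8 = 31; e = 31.6 − 31 = 0.6
|e| > 3.2: x=5 (|e|=4.2) → 1

1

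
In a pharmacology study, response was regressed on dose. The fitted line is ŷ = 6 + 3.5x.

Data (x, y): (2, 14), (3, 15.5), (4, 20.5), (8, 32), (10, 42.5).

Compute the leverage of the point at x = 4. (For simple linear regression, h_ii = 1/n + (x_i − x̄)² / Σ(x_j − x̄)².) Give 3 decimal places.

h = 0.242

x̄ = (2 + 3 + 4 + 8 + 10)/5 = 5.4
Σ(x − x̄)² = 11.56 + 5.76 + 1.96 + 6.76 + 21.16 = 47.2
h = 1/5 + (-1.4)²/47.2 = 0.2 + 0.0415254 = 0.242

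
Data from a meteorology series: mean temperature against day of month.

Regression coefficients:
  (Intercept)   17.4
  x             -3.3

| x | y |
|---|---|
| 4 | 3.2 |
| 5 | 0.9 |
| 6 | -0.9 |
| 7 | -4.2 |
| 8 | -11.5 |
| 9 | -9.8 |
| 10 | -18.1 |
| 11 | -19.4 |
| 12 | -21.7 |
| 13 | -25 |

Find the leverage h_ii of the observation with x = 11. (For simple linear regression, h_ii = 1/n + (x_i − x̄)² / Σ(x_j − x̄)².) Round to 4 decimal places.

h = 0.1758

x̄ = (4 + 5 + 6 + 7 + 8 + 9 + 10 + 11 + 12 + 13)/10 = 8.5
Σ(x − x̄)² = 20.25 + 12.25 + 6.25 + 2.25 + 0.25 + 0.25 + 2.25 + 6.25 + 12.25 + 20.25 = 82.5
h = 1/10 + (2.5)²/82.5 = 0.1 + 0.0757576 = 0.1758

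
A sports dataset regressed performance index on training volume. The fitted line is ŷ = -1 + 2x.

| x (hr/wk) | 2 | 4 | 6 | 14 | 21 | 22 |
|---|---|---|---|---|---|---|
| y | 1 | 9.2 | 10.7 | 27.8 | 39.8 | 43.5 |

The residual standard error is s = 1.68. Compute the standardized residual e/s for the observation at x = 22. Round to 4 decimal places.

0.2976

ŷ = -1 + 2·22 = 43
e = 43.5 − 43 = 0.5
e/s = 0.5 / 1.68 = 0.2976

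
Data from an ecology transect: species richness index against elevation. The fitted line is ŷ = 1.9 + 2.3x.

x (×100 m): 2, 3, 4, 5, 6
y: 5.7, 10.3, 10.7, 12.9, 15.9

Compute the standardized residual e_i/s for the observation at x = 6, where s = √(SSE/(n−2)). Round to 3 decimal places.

0.190

x=2: ŷ = 1.9 + 2.3·2 = 6.5; e = 5.7 − 6.5 = -0.8
x=3: ŷ = 1.9 + 2.3·3 = 8.8; e = 10.3 − 8.8 = 1.5
x=4: ŷ = 1.9 + 2.3·4 = 11.1; e = 10.7 − 11.1 = -0.4
x=5: ŷ = 1.9 + 2.3·5 = 13.4; e = 12.9 − 13.4 = -0.5
x=6: ŷ = 1.9 + 2.3·6 = 15.7; e = 15.9 − 15.7 = 0.2
SSE = 0.64 + 2.25 + 0.16 + 0.25 + 0.04 = 3.34
s = √(3.34/3) = 1.05515
e/s = 0.2 / 1.05515 = 0.190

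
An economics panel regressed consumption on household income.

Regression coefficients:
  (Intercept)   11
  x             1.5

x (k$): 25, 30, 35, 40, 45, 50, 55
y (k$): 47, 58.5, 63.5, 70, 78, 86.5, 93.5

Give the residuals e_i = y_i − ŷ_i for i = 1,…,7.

-1.5, 2.5, 0, -1, -0.5, 0.5, 0

x=25: ŷ = 11 + 1.5·25 = 48.5; e = 47 − 48.5 = -1.5
x=30: ŷ = 11 + 1.5·30 = 56; e = 58.5 − 56 = 2.5
x=35: ŷ = 11 + 1.5·35 = 63.5; e = 63.5 − 63.5 = 0
x=40: ŷ = 11 + 1.5·40 = 71; e = 70 − 71 = -1
x=45: ŷ = 11 + 1.5·45 = 78.5; e = 78 − 78.5 = -0.5
x=50: ŷ = 11 + 1.5·50 = 86; e = 86.5 − 86 = 0.5
x=55: ŷ = 11 + 1.5·55 = 93.5; e = 93.5 − 93.5 = 0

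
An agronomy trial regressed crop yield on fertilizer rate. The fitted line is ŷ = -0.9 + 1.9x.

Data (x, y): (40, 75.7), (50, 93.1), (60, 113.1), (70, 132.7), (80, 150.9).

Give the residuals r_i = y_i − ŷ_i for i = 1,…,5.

x=40: ŷ = -0.9 + 1.9·40 = 75.1; r = 75.7 − 75.1 = 0.6
x=50: ŷ = -0.9 + 1.9·50 = 94.1; r = 93.1 − 94.1 = -1
x=60: ŷ = -0.9 + 1.9·60 = 113.1; r = 113.1 − 113.1 = 0
x=70: ŷ = -0.9 + 1.9·70 = 132.1; r = 132.7 − 132.1 = 0.6
x=80: ŷ = -0.9 + 1.9·80 = 151.1; r = 150.9 − 151.1 = -0.2

0.6, -1, 0, 0.6, -0.2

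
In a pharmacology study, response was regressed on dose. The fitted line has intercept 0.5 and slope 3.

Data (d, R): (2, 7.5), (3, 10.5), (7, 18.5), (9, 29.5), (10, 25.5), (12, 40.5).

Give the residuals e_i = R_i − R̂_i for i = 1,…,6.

d=2: R̂ = 0.5 + 3·2 = 6.5; e = 7.5 − 6.5 = 1
d=3: R̂ = 0.5 + 3·3 = 9.5; e = 10.5 − 9.5 = 1
d=7: R̂ = 0.5 + 3·7 = 21.5; e = 18.5 − 21.5 = -3
d=9: R̂ = 0.5 + 3·9 = 27.5; e = 29.5 − 27.5 = 2
d=10: R̂ = 0.5 + 3·10 = 30.5; e = 25.5 − 30.5 = -5
d=12: R̂ = 0.5 + 3·12 = 36.5; e = 40.5 − 36.5 = 4

1, 1, -3, 2, -5, 4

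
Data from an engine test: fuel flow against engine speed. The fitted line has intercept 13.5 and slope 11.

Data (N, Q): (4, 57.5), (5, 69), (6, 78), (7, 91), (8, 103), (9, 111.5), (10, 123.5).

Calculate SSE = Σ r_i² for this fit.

SSE = 6

N=4: ŷ = 13.5 + 11·4 = 57.5; r = 57.5 − 57.5 = 0
N=5: ŷ = 13.5 + 11·5 = 68.5; r = 69 − 68.5 = 0.5
N=6: ŷ = 13.5 + 11·6 = 79.5; r = 78 − 79.5 = -1.5
N=7: ŷ = 13.5 + 11·7 = 90.5; r = 91 − 90.5 = 0.5
N=8: ŷ = 13.5 + 11·8 = 101.5; r = 103 − 101.5 = 1.5
N=9: ŷ = 13.5 + 11·9 = 112.5; r = 111.5 − 112.5 = -1
N=10: ŷ = 13.5 + 11·10 = 123.5; r = 123.5 − 123.5 = 0
SSE = 0 + 0.25 + 2.25 + 0.25 + 2.25 + 1 + 0 = 6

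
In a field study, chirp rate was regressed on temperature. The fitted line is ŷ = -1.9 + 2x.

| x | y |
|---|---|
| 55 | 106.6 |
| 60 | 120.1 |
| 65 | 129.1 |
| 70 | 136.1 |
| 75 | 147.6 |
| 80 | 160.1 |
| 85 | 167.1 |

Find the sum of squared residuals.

SSE = 16.5

x=55: ŷ = -1.9 + 2·55 = 108.1; e = 106.6 − 108.1 = -1.5
x=60: ŷ = -1.9 + 2·60 = 118.1; e = 120.1 − 118.1 = 2
x=65: ŷ = -1.9 + 2·65 = 128.1; e = 129.1 − 128.1 = 1
x=70: ŷ = -1.9 + 2·70 = 138.1; e = 136.1 − 138.1 = -2
x=75: ŷ = -1.9 + 2·75 = 148.1; e = 147.6 − 148.1 = -0.5
x=80: ŷ = -1.9 + 2·80 = 158.1; e = 160.1 − 158.1 = 2
x=85: ŷ = -1.9 + 2·85 = 168.1; e = 167.1 − 168.1 = -1
SSE = 2.25 + 4 + 1 + 4 + 0.25 + 4 + 1 = 16.5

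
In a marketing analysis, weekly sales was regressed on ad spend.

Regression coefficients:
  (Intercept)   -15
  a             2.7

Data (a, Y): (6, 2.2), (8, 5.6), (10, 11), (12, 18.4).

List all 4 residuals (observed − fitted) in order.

a=6: Ŷ = -15 + 2.7·6 = 1.2; e = 2.2 − 1.2 = 1
a=8: Ŷ = -15 + 2.7·8 = 6.6; e = 5.6 − 6.6 = -1
a=10: Ŷ = -15 + 2.7·10 = 12; e = 11 − 12 = -1
a=12: Ŷ = -15 + 2.7·12 = 17.4; e = 18.4 − 17.4 = 1

1, -1, -1, 1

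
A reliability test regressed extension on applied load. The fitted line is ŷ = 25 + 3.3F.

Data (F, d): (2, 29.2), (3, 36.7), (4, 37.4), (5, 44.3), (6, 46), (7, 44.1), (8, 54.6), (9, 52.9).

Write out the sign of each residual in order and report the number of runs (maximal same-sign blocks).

F=2: ŷ = 25 + 3.3·2 = 31.6; r = 29.2 − 31.6 = -2.4
F=3: ŷ = 25 + 3.3·3 = 34.9; r = 36.7 − 34.9 = 1.8
F=4: ŷ = 25 + 3.3·4 = 38.2; r = 37.4 − 38.2 = -0.8
F=5: ŷ = 25 + 3.3·5 = 41.5; r = 44.3 − 41.5 = 2.8
F=6: ŷ = 25 + 3.3·6 = 44.8; r = 46 − 44.8 = 1.2
F=7: ŷ = 25 + 3.3·7 = 48.1; r = 44.1 − 48.1 = -4
F=8: ŷ = 25 + 3.3·8 = 51.4; r = 54.6 − 51.4 = 3.2
F=9: ŷ = 25 + 3.3·9 = 54.7; r = 52.9 − 54.7 = -1.8
Signs: − + − + + − + −
Runs: −×1, +×1, −×1, +×2, −×1, +×1, −×1 → 7

7 runs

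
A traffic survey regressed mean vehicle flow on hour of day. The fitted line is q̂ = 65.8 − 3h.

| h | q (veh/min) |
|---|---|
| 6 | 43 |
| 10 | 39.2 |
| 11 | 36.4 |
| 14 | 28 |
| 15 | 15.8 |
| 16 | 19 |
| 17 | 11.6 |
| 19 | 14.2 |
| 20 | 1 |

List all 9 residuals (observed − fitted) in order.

h=6: q̂ = 65.8 − 3·6 = 47.8; r = 43 − 47.8 = -4.8
h=10: q̂ = 65.8 − 3·10 = 35.8; r = 39.2 − 35.8 = 3.4
h=11: q̂ = 65.8 − 3·11 = 32.8; r = 36.4 − 32.8 = 3.6
h=14: q̂ = 65.8 − 3·14 = 23.8; r = 28 − 23.8 = 4.2
h=15: q̂ = 65.8 − 3·15 = 20.8; r = 15.8 − 20.8 = -5
h=16: q̂ = 65.8 − 3·16 = 17.8; r = 19 − 17.8 = 1.2
h=17: q̂ = 65.8 − 3·17 = 14.8; r = 11.6 − 14.8 = -3.2
h=19: q̂ = 65.8 − 3·19 = 8.8; r = 14.2 − 8.8 = 5.4
h=20: q̂ = 65.8 − 3·20 = 5.8; r = 1 − 5.8 = -4.8

-4.8, 3.4, 3.6, 4.2, -5, 1.2, -3.2, 5.4, -4.8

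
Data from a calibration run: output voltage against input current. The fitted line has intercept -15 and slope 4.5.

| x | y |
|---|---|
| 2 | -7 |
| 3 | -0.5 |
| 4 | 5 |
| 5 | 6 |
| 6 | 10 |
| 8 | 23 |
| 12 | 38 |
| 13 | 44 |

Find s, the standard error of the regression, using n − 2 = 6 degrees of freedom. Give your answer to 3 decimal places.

s = 1.708

x=2: ŷ = -15 + 4.5·2 = -6; e = -7 − (-6) = -1
x=3: ŷ = -15 + 4.5·3 = -1.5; e = -0.5 − (-1.5) = 1
x=4: ŷ = -15 + 4.5·4 = 3; e = 5 − 3 = 2
x=5: ŷ = -15 + 4.5·5 = 7.5; e = 6 − 7.5 = -1.5
x=6: ŷ = -15 + 4.5·6 = 12; e = 10 − 12 = -2
x=8: ŷ = -15 + 4.5·8 = 21; e = 23 − 21 = 2
x=12: ŷ = -15 + 4.5·12 = 39; e = 38 − 39 = -1
x=13: ŷ = -15 + 4.5·13 = 43.5; e = 44 − 43.5 = 0.5
SSE = 1 + 1 + 4 + 2.25 + 4 + 4 + 1 + 0.25 = 17.5
s = √(17.5/6) = √2.91667 ≈ 1.708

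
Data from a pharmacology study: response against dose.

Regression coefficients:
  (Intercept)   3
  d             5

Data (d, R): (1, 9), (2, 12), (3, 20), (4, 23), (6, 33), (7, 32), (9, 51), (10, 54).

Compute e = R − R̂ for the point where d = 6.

R̂ = 3 + 5·6 = 33
e = 33 − 33 = 0

e = 0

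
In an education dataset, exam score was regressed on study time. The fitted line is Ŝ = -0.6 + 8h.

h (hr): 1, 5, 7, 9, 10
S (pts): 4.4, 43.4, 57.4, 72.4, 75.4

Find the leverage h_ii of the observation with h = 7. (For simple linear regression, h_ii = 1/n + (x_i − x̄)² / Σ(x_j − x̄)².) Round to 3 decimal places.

h = 0.207

h̄ = (1 + 5 + 7 + 9 + 10)/5 = 6.4
Σ(h − h̄)² = 29.16 + 1.96 + 0.36 + 6.76 + 12.96 = 51.2
h = 1/5 + (0.6)²/51.2 = 0.2 + 0.00703125 = 0.207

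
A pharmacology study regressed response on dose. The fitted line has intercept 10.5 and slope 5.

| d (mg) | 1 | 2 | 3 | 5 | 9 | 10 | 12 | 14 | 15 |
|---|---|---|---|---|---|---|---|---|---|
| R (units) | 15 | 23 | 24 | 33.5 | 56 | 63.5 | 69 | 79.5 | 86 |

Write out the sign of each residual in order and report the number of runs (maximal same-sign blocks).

d=1: ŷ = 10.5 + 5·1 = 15.5; e = 15 − 15.5 = -0.5
d=2: ŷ = 10.5 + 5·2 = 20.5; e = 23 − 20.5 = 2.5
d=3: ŷ = 10.5 + 5·3 = 25.5; e = 24 − 25.5 = -1.5
d=5: ŷ = 10.5 + 5·5 = 35.5; e = 33.5 − 35.5 = -2
d=9: ŷ = 10.5 + 5·9 = 55.5; e = 56 − 55.5 = 0.5
d=10: ŷ = 10.5 + 5·10 = 60.5; e = 63.5 − 60.5 = 3
d=12: ŷ = 10.5 + 5·12 = 70.5; e = 69 − 70.5 = -1.5
d=14: ŷ = 10.5 + 5·14 = 80.5; e = 79.5 − 80.5 = -1
d=15: ŷ = 10.5 + 5·15 = 85.5; e = 86 − 85.5 = 0.5
Signs: − + − − + + − − +
Runs: −×1, +×1, −×2, +×2, −×2, +×1 → 6

6 runs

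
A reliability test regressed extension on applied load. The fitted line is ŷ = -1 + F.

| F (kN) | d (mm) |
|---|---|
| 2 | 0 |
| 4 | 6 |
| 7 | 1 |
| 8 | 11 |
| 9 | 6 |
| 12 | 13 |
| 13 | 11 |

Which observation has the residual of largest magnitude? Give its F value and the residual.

F=2: ŷ = -1 + 2 = 1; e = 0 − 1 = -1
F=4: ŷ = -1 + 4 = 3; e = 6 − 3 = 3
F=7: ŷ = -1 + 7 = 6; e = 1 − 6 = -5
F=8: ŷ = -1 + 8 = 7; e = 11 − 7 = 4
F=9: ŷ = -1 + 9 = 8; e = 6 − 8 = -2
F=12: ŷ = -1 + 12 = 11; e = 13 − 11 = 2
F=13: ŷ = -1 + 13 = 12; e = 11 − 12 = -1
Largest |e| is 5 at F = 7, residual -5.

F = 7, e = -5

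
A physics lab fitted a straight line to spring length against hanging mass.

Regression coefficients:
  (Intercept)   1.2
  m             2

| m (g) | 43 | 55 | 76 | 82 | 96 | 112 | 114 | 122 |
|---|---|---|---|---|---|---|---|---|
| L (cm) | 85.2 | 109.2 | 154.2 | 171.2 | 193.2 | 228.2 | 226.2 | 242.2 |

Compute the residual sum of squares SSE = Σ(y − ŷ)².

SSE = 72

m=43: ŷ = 1.2 + 2·43 = 87.2; r = 85.2 − 87.2 = -2
m=55: ŷ = 1.2 + 2·55 = 111.2; r = 109.2 − 111.2 = -2
m=76: ŷ = 1.2 + 2·76 = 153.2; r = 154.2 − 153.2 = 1
m=82: ŷ = 1.2 + 2·82 = 165.2; r = 171.2 − 165.2 = 6
m=96: ŷ = 1.2 + 2·96 = 193.2; r = 193.2 − 193.2 = 0
m=112: ŷ = 1.2 + 2·112 = 225.2; r = 228.2 − 225.2 = 3
m=114: ŷ = 1.2 + 2·114 = 229.2; r = 226.2 − 229.2 = -3
m=122: ŷ = 1.2 + 2·122 = 245.2; r = 242.2 − 245.2 = -3
SSE = 4 + 4 + 1 + 36 + 0 + 9 + 9 + 9 = 72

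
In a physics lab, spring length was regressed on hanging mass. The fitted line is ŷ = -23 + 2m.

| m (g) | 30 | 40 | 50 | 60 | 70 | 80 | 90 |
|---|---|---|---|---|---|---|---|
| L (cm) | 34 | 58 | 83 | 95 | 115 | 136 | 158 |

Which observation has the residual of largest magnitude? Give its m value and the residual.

m = 50, r = 6

m=30: ŷ = -23 + 2·30 = 37; r = 34 − 37 = -3
m=40: ŷ = -23 + 2·40 = 57; r = 58 − 57 = 1
m=50: ŷ = -23 + 2·50 = 77; r = 83 − 77 = 6
m=60: ŷ = -23 + 2·60 = 97; r = 95 − 97 = -2
m=70: ŷ = -23 + 2·70 = 117; r = 115 − 117 = -2
m=80: ŷ = -23 + 2·80 = 137; r = 136 − 137 = -1
m=90: ŷ = -23 + 2·90 = 157; r = 158 − 157 = 1
Largest |r| is 6 at m = 50, residual 6.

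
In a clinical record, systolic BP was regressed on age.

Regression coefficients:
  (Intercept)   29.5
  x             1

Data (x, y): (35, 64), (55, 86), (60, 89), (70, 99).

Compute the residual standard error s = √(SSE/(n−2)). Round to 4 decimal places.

s = 1.2247

x=35: ŷ = 29.5 + 35 = 64.5; e = 64 − 64.5 = -0.5
x=55: ŷ = 29.5 + 55 = 84.5; e = 86 − 84.5 = 1.5
x=60: ŷ = 29.5 + 60 = 89.5; e = 89 − 89.5 = -0.5
x=70: ŷ = 29.5 + 70 = 99.5; e = 99 − 99.5 = -0.5
SSE = 0.25 + 2.25 + 0.25 + 0.25 = 3
s = √(3/2) = √1.5 ≈ 1.2247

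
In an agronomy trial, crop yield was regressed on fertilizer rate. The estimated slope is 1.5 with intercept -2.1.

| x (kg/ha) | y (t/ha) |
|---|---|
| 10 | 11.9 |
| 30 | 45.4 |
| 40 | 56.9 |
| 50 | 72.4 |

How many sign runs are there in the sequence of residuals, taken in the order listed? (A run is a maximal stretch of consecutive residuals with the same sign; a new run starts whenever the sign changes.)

3 runs

x=10: ŷ = -2.1 + 1.5·10 = 12.9; e = 11.9 − 12.9 = -1
x=30: ŷ = -2.1 + 1.5·30 = 42.9; e = 45.4 − 42.9 = 2.5
x=40: ŷ = -2.1 + 1.5·40 = 57.9; e = 56.9 − 57.9 = -1
x=50: ŷ = -2.1 + 1.5·50 = 72.9; e = 72.4 − 72.9 = -0.5
Signs: − + − −
Runs: −×1, +×1, −×2 → 3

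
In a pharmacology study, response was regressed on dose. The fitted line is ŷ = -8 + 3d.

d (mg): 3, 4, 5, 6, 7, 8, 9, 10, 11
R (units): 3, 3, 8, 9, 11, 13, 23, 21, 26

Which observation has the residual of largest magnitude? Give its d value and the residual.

d = 9, e = 4

d=3: ŷ = -8 + 3·3 = 1; e = 3 − 1 = 2
d=4: ŷ = -8 + 3·4 = 4; e = 3 − 4 = -1
d=5: ŷ = -8 + 3·5 = 7; e = 8 − 7 = 1
d=6: ŷ = -8 + 3·6 = 10; e = 9 − 10 = -1
d=7: ŷ = -8 + 3·7 = 13; e = 11 − 13 = -2
d=8: ŷ = -8 + 3·8 = 16; e = 13 − 16 = -3
d=9: ŷ = -8 + 3·9 = 19; e = 23 − 19 = 4
d=10: ŷ = -8 + 3·10 = 22; e = 21 − 22 = -1
d=11: ŷ = -8 + 3·11 = 25; e = 26 − 25 = 1
Largest |e| is 4 at d = 9, residual 4.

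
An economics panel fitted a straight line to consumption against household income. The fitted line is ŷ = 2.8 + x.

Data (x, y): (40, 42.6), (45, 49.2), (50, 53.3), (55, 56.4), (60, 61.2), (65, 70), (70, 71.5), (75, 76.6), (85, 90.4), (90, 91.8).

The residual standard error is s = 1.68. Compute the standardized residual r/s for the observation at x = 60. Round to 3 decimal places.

ŷ = 2.8 + 60 = 62.8
r = 61.2 − 62.8 = -1.6
r/s = -1.6 / 1.68 = -0.952

-0.952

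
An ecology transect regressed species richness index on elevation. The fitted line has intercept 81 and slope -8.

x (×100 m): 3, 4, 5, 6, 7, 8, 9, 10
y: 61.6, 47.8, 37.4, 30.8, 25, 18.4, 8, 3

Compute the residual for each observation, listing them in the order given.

x=3: ŷ = 81 − 8·3 = 57; r = 61.6 − 57 = 4.6
x=4: ŷ = 81 − 8·4 = 49; r = 47.8 − 49 = -1.2
x=5: ŷ = 81 − 8·5 = 41; r = 37.4 − 41 = -3.6
x=6: ŷ = 81 − 8·6 = 33; r = 30.8 − 33 = -2.2
x=7: ŷ = 81 − 8·7 = 25; r = 25 − 25 = 0
x=8: ŷ = 81 − 8·8 = 17; r = 18.4 − 17 = 1.4
x=9: ŷ = 81 − 8·9 = 9; r = 8 − 9 = -1
x=10: ŷ = 81 − 8·10 = 1; r = 3 − 1 = 2

4.6, -1.2, -3.6, -2.2, 0, 1.4, -1, 2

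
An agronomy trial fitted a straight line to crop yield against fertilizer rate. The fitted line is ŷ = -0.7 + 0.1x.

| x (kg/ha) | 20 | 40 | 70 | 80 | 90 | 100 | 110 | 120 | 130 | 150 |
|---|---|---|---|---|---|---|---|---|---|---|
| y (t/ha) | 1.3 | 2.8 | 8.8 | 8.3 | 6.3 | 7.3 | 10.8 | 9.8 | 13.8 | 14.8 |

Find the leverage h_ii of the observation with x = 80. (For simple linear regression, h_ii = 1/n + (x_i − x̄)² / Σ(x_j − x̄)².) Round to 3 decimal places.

x̄ = (20 + 40 + 70 + 80 + 90 + 100 + 110 + 120 + 130 + 150)/10 = 91
Σ(x − x̄)² = 5041 + 2601 + 441 + 121 + 1 + 81 + 361 + 841 + 1521 + 3481 = 14490
h = 1/10 + (-11)²/14490 = 0.1 + 0.00835059 = 0.108

h = 0.108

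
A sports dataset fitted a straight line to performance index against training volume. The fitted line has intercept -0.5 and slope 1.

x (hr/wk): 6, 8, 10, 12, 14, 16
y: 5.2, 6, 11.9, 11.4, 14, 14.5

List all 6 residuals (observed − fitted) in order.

x=6: ŷ = -0.5 + 6 = 5.5; e = 5.2 − 5.5 = -0.3
x=8: ŷ = -0.5 + 8 = 7.5; e = 6 − 7.5 = -1.5
x=10: ŷ = -0.5 + 10 = 9.5; e = 11.9 − 9.5 = 2.4
x=12: ŷ = -0.5 + 12 = 11.5; e = 11.4 − 11.5 = -0.1
x=14: ŷ = -0.5 + 14 = 13.5; e = 14 − 13.5 = 0.5
x=16: ŷ = -0.5 + 16 = 15.5; e = 14.5 − 15.5 = -1

-0.3, -1.5, 2.4, -0.1, 0.5, -1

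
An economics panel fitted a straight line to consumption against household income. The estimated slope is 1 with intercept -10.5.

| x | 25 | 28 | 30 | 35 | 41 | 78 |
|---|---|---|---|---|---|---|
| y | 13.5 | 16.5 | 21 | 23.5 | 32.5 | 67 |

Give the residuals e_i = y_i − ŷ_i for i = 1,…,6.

-1, -1, 1.5, -1, 2, -0.5

x=25: ŷ = -10.5 + 25 = 14.5; e = 13.5 − 14.5 = -1
x=28: ŷ = -10.5 + 28 = 17.5; e = 16.5 − 17.5 = -1
x=30: ŷ = -10.5 + 30 = 19.5; e = 21 − 19.5 = 1.5
x=35: ŷ = -10.5 + 35 = 24.5; e = 23.5 − 24.5 = -1
x=41: ŷ = -10.5 + 41 = 30.5; e = 32.5 − 30.5 = 2
x=78: ŷ = -10.5 + 78 = 67.5; e = 67 − 67.5 = -0.5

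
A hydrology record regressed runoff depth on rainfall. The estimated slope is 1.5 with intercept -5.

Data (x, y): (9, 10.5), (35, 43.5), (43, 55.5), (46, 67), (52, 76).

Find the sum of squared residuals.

SSE = 54

x=9: ŷ = -5 + 1.5·9 = 8.5; e = 10.5 − 8.5 = 2
x=35: ŷ = -5 + 1.5·35 = 47.5; e = 43.5 − 47.5 = -4
x=43: ŷ = -5 + 1.5·43 = 59.5; e = 55.5 − 59.5 = -4
x=46: ŷ = -5 + 1.5·46 = 64; e = 67 − 64 = 3
x=52: ŷ = -5 + 1.5·52 = 73; e = 76 − 73 = 3
SSE = 4 + 16 + 16 + 9 + 9 = 54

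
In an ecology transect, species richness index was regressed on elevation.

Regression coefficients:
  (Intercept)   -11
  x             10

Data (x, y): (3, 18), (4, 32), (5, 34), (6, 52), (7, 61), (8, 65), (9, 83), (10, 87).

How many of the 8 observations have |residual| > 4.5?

x=3: ŷ = -11 + 10·3 = 19; r = 18 − 19 = -1
x=4: ŷ = -11 + 10·4 = 29; r = 32 − 29 = 3
x=5: ŷ = -11 + 10·5 = 39; r = 34 − 39 = -5
x=6: ŷ = -11 + 10·6 = 49; r = 52 − 49 = 3
x=7: ŷ = -11 + 10·7 = 59; r = 61 − 59 = 2
x=8: ŷ = -11 + 10·8 = 69; r = 65 − 69 = -4
x=9: ŷ = -11 + 10·9 = 79; r = 83 − 79 = 4
x=10: ŷ = -11 + 10·10 = 89; r = 87 − 89 = -2
|r| > 4.5: x=5 (|r|=5) → 1

1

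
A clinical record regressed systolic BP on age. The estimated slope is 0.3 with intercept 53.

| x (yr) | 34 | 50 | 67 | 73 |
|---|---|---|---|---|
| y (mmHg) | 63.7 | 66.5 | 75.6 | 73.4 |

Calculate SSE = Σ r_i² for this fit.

x=34: ŷ = 53 + 0.3·34 = 63.2; r = 63.7 − 63.2 = 0.5
x=50: ŷ = 53 + 0.3·50 = 68; r = 66.5 − 68 = -1.5
x=67: ŷ = 53 + 0.3·67 = 73.1; r = 75.6 − 73.1 = 2.5
x=73: ŷ = 53 + 0.3·73 = 74.9; r = 73.4 − 74.9 = -1.5
SSE = 0.25 + 2.25 + 6.25 + 2.25 = 11

SSE = 11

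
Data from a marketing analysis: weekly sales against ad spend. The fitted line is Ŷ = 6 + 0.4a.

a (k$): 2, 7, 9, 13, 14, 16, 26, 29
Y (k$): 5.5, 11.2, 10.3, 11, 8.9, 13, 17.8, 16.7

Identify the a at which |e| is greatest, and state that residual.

a = 14, e = -2.7

a=2: Ŷ = 6 + 0.4·2 = 6.8; e = 5.5 − 6.8 = -1.3
a=7: Ŷ = 6 + 0.4·7 = 8.8; e = 11.2 − 8.8 = 2.4
a=9: Ŷ = 6 + 0.4·9 = 9.6; e = 10.3 − 9.6 = 0.7
a=13: Ŷ = 6 + 0.4·13 = 11.2; e = 11 − 11.2 = -0.2
a=14: Ŷ = 6 + 0.4·14 = 11.6; e = 8.9 − 11.6 = -2.7
a=16: Ŷ = 6 + 0.4·16 = 12.4; e = 13 − 12.4 = 0.6
a=26: Ŷ = 6 + 0.4·26 = 16.4; e = 17.8 − 16.4 = 1.4
a=29: Ŷ = 6 + 0.4·29 = 17.6; e = 16.7 − 17.6 = -0.9
Largest |e| is 2.7 at a = 14, residual -2.7.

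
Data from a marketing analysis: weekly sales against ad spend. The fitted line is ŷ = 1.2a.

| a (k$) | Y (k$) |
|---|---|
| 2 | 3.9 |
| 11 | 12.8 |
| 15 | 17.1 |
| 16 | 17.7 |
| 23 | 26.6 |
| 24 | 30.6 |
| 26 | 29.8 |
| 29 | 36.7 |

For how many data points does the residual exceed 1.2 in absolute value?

5

a=2: ŷ = 1.2·2 = 2.4; e = 3.9 − 2.4 = 1.5
a=11: ŷ = 1.2·11 = 13.2; e = 12.8 − 13.2 = -0.4
a=15: ŷ = 1.2·15 = 18; e = 17.1 − 18 = -0.9
a=16: ŷ = 1.2·16 = 19.2; e = 17.7 − 19.2 = -1.5
a=23: ŷ = 1.2·23 = 27.6; e = 26.6 − 27.6 = -1
a=24: ŷ = 1.2·24 = 28.8; e = 30.6 − 28.8 = 1.8
a=26: ŷ = 1.2·26 = 31.2; e = 29.8 − 31.2 = -1.4
a=29: ŷ = 1.2·29 = 34.8; e = 36.7 − 34.8 = 1.9
|e| > 1.2: a=2 (|e|=1.5), a=16 (|e|=1.5), a=24 (|e|=1.8), a=26 (|e|=1.4), a=29 (|e|=1.9) → 5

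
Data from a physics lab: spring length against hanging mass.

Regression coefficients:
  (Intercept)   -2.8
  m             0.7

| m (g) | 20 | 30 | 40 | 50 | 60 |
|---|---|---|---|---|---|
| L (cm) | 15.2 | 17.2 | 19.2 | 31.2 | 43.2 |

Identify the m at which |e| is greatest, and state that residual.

m = 40, e = -6

m=20: ŷ = -2.8 + 0.7·20 = 11.2; e = 15.2 − 11.2 = 4
m=30: ŷ = -2.8 + 0.7·30 = 18.2; e = 17.2 − 18.2 = -1
m=40: ŷ = -2.8 + 0.7·40 = 25.2; e = 19.2 − 25.2 = -6
m=50: ŷ = -2.8 + 0.7·50 = 32.2; e = 31.2 − 32.2 = -1
m=60: ŷ = -2.8 + 0.7·60 = 39.2; e = 43.2 − 39.2 = 4
Largest |e| is 6 at m = 40, residual -6.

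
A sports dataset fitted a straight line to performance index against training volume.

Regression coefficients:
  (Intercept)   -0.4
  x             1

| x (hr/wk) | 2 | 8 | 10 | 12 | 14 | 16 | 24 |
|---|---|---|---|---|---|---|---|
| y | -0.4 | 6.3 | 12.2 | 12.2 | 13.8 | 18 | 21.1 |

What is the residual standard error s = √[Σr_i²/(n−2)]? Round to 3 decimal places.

x=2: ŷ = -0.4 + 2 = 1.6; r = -0.4 − 1.6 = -2
x=8: ŷ = -0.4 + 8 = 7.6; r = 6.3 − 7.6 = -1.3
x=10: ŷ = -0.4 + 10 = 9.6; r = 12.2 − 9.6 = 2.6
x=12: ŷ = -0.4 + 12 = 11.6; r = 12.2 − 11.6 = 0.6
x=14: ŷ = -0.4 + 14 = 13.6; r = 13.8 − 13.6 = 0.2
x=16: ŷ = -0.4 + 16 = 15.6; r = 18 − 15.6 = 2.4
x=24: ŷ = -0.4 + 24 = 23.6; r = 21.1 − 23.6 = -2.5
SSE = 4 + 1.69 + 6.76 + 0.36 + 0.04 + 5.76 + 6.25 = 24.86
s = √(24.86/5) = √4.972 ≈ 2.230

s = 2.230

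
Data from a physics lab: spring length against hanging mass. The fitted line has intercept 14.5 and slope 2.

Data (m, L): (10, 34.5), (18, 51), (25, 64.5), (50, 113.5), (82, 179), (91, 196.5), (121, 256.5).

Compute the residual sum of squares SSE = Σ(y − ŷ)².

m=10: L̂ = 14.5 + 2·10 = 34.5; r = 34.5 − 34.5 = 0
m=18: L̂ = 14.5 + 2·18 = 50.5; r = 51 − 50.5 = 0.5
m=25: L̂ = 14.5 + 2·25 = 64.5; r = 64.5 − 64.5 = 0
m=50: L̂ = 14.5 + 2·50 = 114.5; r = 113.5 − 114.5 = -1
m=82: L̂ = 14.5 + 2·82 = 178.5; r = 179 − 178.5 = 0.5
m=91: L̂ = 14.5 + 2·91 = 196.5; r = 196.5 − 196.5 = 0
m=121: L̂ = 14.5 + 2·121 = 256.5; r = 256.5 − 256.5 = 0
SSE = 0 + 0.25 + 0 + 1 + 0.25 + 0 + 0 = 1.5

SSE = 1.5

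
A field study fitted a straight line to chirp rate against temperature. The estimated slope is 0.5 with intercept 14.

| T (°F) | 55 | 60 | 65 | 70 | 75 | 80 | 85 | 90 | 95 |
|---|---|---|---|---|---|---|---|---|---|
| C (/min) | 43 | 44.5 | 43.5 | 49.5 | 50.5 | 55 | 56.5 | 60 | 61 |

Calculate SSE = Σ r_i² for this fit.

T=55: ŷ = 14 + 0.5·55 = 41.5; r = 43 − 41.5 = 1.5
T=60: ŷ = 14 + 0.5·60 = 44; r = 44.5 − 44 = 0.5
T=65: ŷ = 14 + 0.5·65 = 46.5; r = 43.5 − 46.5 = -3
T=70: ŷ = 14 + 0.5·70 = 49; r = 49.5 − 49 = 0.5
T=75: ŷ = 14 + 0.5·75 = 51.5; r = 50.5 − 51.5 = -1
T=80: ŷ = 14 + 0.5·80 = 54; r = 55 − 54 = 1
T=85: ŷ = 14 + 0.5·85 = 56.5; r = 56.5 − 56.5 = 0
T=90: ŷ = 14 + 0.5·90 = 59; r = 60 − 59 = 1
T=95: ŷ = 14 + 0.5·95 = 61.5; r = 61 − 61.5 = -0.5
SSE = 2.25 + 0.25 + 9 + 0.25 + 1 + 1 + 0 + 1 + 0.25 = 15

SSE = 15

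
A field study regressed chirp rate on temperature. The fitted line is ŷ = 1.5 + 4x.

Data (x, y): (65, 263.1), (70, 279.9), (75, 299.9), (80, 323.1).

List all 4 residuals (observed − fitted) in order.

1.6, -1.6, -1.6, 1.6

x=65: ŷ = 1.5 + 4·65 = 261.5; r = 263.1 − 261.5 = 1.6
x=70: ŷ = 1.5 + 4·70 = 281.5; r = 279.9 − 281.5 = -1.6
x=75: ŷ = 1.5 + 4·75 = 301.5; r = 299.9 − 301.5 = -1.6
x=80: ŷ = 1.5 + 4·80 = 321.5; r = 323.1 − 321.5 = 1.6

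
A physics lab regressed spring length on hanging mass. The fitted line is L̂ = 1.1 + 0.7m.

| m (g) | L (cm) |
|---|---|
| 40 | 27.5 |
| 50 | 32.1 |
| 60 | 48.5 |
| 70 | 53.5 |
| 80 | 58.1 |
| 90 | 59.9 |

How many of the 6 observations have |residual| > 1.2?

5

m=40: L̂ = 1.1 + 0.7·40 = 29.1; e = 27.5 − 29.1 = -1.6
m=50: L̂ = 1.1 + 0.7·50 = 36.1; e = 32.1 − 36.1 = -4
m=60: L̂ = 1.1 + 0.7·60 = 43.1; e = 48.5 − 43.1 = 5.4
m=70: L̂ = 1.1 + 0.7·70 = 50.1; e = 53.5 − 50.1 = 3.4
m=80: L̂ = 1.1 + 0.7·80 = 57.1; e = 58.1 − 57.1 = 1
m=90: L̂ = 1.1 + 0.7·90 = 64.1; e = 59.9 − 64.1 = -4.2
|e| > 1.2: m=40 (|e|=1.6), m=50 (|e|=4), m=60 (|e|=5.4), m=70 (|e|=3.4), m=90 (|e|=4.2) → 5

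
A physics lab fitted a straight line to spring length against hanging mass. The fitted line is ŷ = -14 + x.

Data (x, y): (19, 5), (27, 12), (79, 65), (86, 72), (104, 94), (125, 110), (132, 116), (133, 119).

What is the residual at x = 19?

ŷ = -14 + 19 = 5
e = 5 − 5 = 0

e = 0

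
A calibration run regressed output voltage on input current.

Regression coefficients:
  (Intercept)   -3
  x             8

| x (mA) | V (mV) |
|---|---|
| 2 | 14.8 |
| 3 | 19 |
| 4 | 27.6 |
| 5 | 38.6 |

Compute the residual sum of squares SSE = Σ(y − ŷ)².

SSE = 11.76

x=2: V̂ = -3 + 8·2 = 13; e = 14.8 − 13 = 1.8
x=3: V̂ = -3 + 8·3 = 21; e = 19 − 21 = -2
x=4: V̂ = -3 + 8·4 = 29; e = 27.6 − 29 = -1.4
x=5: V̂ = -3 + 8·5 = 37; e = 38.6 − 37 = 1.6
SSE = 3.24 + 4 + 1.96 + 2.56 = 11.76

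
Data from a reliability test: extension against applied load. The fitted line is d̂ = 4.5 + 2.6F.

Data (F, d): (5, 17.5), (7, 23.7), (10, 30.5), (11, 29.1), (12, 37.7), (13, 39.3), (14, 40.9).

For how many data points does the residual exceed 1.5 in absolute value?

2

F=5: d̂ = 4.5 + 2.6·5 = 17.5; r = 17.5 − 17.5 = 0
F=7: d̂ = 4.5 + 2.6·7 = 22.7; r = 23.7 − 22.7 = 1
F=10: d̂ = 4.5 + 2.6·10 = 30.5; r = 30.5 − 30.5 = 0
F=11: d̂ = 4.5 + 2.6·11 = 33.1; r = 29.1 − 33.1 = -4
F=12: d̂ = 4.5 + 2.6·12 = 35.7; r = 37.7 − 35.7 = 2
F=13: d̂ = 4.5 + 2.6·13 = 38.3; r = 39.3 − 38.3 = 1
F=14: d̂ = 4.5 + 2.6·14 = 40.9; r = 40.9 − 40.9 = 0
|r| > 1.5: F=11 (|r|=4), F=12 (|r|=2) → 2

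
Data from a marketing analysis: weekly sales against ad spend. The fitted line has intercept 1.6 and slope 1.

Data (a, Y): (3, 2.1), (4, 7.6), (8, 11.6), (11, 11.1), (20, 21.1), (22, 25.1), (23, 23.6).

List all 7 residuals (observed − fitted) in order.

a=3: ŷ = 1.6 + 3 = 4.6; e = 2.1 − 4.6 = -2.5
a=4: ŷ = 1.6 + 4 = 5.6; e = 7.6 − 5.6 = 2
a=8: ŷ = 1.6 + 8 = 9.6; e = 11.6 − 9.6 = 2
a=11: ŷ = 1.6 + 11 = 12.6; e = 11.1 − 12.6 = -1.5
a=20: ŷ = 1.6 + 20 = 21.6; e = 21.1 − 21.6 = -0.5
a=22: ŷ = 1.6 + 22 = 23.6; e = 25.1 − 23.6 = 1.5
a=23: ŷ = 1.6 + 23 = 24.6; e = 23.6 − 24.6 = -1

-2.5, 2, 2, -1.5, -0.5, 1.5, -1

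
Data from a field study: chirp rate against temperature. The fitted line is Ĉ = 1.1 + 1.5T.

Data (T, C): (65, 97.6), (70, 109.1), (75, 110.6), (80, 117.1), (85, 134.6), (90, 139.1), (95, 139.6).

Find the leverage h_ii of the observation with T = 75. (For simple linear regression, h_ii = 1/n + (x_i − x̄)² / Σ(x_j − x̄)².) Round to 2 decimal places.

T̄ = (65 + 70 + 75 + 80 + 85 + 90 + 95)/7 = 80
Σ(T − T̄)² = 225 + 100 + 25 + 0 + 25 + 100 + 225 = 700
h = 1/7 + (-5)²/700 = 0.142857 + 0.0357143 = 0.18

h = 0.18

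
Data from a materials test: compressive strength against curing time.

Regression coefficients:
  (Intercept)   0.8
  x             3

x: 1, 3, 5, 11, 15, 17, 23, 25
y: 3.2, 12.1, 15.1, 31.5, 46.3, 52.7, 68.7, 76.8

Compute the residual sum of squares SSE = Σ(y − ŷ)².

SSE = 14.7

x=1: ŷ = 0.8 + 3·1 = 3.8; e = 3.2 − 3.8 = -0.6
x=3: ŷ = 0.8 + 3·3 = 9.8; e = 12.1 − 9.8 = 2.3
x=5: ŷ = 0.8 + 3·5 = 15.8; e = 15.1 − 15.8 = -0.7
x=11: ŷ = 0.8 + 3·11 = 33.8; e = 31.5 − 33.8 = -2.3
x=15: ŷ = 0.8 + 3·15 = 45.8; e = 46.3 − 45.8 = 0.5
x=17: ŷ = 0.8 + 3·17 = 51.8; e = 52.7 − 51.8 = 0.9
x=23: ŷ = 0.8 + 3·23 = 69.8; e = 68.7 − 69.8 = -1.1
x=25: ŷ = 0.8 + 3·25 = 75.8; e = 76.8 − 75.8 = 1
SSE = 0.36 + 5.29 + 0.49 + 5.29 + 0.25 + 0.81 + 1.21 + 1 = 14.7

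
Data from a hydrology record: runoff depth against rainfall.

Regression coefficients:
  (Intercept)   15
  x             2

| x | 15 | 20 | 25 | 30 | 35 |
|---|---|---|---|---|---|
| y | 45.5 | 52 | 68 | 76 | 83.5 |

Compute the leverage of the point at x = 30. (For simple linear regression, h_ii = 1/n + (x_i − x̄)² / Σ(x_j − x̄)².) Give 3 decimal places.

x̄ = (15 + 20 + 25 + 30 + 35)/5 = 25
Σ(x − x̄)² = 100 + 25 + 0 + 25 + 100 = 250
h = 1/5 + (5)²/250 = 0.2 + 0.1 = 0.300

h = 0.300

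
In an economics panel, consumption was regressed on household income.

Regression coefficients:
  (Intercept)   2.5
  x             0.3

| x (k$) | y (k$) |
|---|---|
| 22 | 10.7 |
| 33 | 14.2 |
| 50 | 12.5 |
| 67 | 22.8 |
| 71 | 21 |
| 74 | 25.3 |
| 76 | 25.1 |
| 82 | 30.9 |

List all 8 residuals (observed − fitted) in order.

x=22: ŷ = 2.5 + 0.3·22 = 9.1; r = 10.7 − 9.1 = 1.6
x=33: ŷ = 2.5 + 0.3·33 = 12.4; r = 14.2 − 12.4 = 1.8
x=50: ŷ = 2.5 + 0.3·50 = 17.5; r = 12.5 − 17.5 = -5
x=67: ŷ = 2.5 + 0.3·67 = 22.6; r = 22.8 − 22.6 = 0.2
x=71: ŷ = 2.5 + 0.3·71 = 23.8; r = 21 − 23.8 = -2.8
x=74: ŷ = 2.5 + 0.3·74 = 24.7; r = 25.3 − 24.7 = 0.6
x=76: ŷ = 2.5 + 0.3·76 = 25.3; r = 25.1 − 25.3 = -0.2
x=82: ŷ = 2.5 + 0.3·82 = 27.1; r = 30.9 − 27.1 = 3.8

1.6, 1.8, -5, 0.2, -2.8, 0.6, -0.2, 3.8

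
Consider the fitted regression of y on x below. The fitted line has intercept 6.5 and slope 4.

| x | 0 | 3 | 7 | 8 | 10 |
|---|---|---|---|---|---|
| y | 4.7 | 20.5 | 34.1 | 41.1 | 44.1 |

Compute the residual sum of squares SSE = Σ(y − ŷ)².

SSE = 19.92

x=0: ŷ = 6.5 + 4·0 = 6.5; e = 4.7 − 6.5 = -1.8
x=3: ŷ = 6.5 + 4·3 = 18.5; e = 20.5 − 18.5 = 2
x=7: ŷ = 6.5 + 4·7 = 34.5; e = 34.1 − 34.5 = -0.4
x=8: ŷ = 6.5 + 4·8 = 38.5; e = 41.1 − 38.5 = 2.6
x=10: ŷ = 6.5 + 4·10 = 46.5; e = 44.1 − 46.5 = -2.4
SSE = 3.24 + 4 + 0.16 + 6.76 + 5.76 = 19.92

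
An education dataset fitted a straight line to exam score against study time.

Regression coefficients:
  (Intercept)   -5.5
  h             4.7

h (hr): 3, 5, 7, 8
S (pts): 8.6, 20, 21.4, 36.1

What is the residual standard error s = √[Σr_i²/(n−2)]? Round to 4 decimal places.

s = 5.2915

h=3: ŷ = -5.5 + 4.7·3 = 8.6; r = 8.6 − 8.6 = 0
h=5: ŷ = -5.5 + 4.7·5 = 18; r = 20 − 18 = 2
h=7: ŷ = -5.5 + 4.7·7 = 27.4; r = 21.4 − 27.4 = -6
h=8: ŷ = -5.5 + 4.7·8 = 32.1; r = 36.1 − 32.1 = 4
SSE = 0 + 4 + 36 + 16 = 56
s = √(56/2) = √28 ≈ 5.2915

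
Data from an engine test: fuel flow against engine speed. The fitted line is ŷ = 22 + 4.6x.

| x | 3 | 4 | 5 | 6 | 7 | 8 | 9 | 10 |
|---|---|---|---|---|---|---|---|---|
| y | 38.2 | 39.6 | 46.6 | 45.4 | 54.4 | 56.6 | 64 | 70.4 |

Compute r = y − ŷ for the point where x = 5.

r = 1.6

ŷ = 22 + 4.6·5 = 45
r = 46.6 − 45 = 1.6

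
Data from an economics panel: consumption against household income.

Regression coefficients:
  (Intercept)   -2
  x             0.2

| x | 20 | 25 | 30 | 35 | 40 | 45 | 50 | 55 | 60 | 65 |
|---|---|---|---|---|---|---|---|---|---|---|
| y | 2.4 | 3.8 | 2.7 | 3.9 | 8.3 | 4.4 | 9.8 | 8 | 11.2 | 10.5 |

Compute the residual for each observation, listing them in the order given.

0.4, 0.8, -1.3, -1.1, 2.3, -2.6, 1.8, -1, 1.2, -0.5

x=20: ŷ = -2 + 0.2·20 = 2; r = 2.4 − 2 = 0.4
x=25: ŷ = -2 + 0.2·25 = 3; r = 3.8 − 3 = 0.8
x=30: ŷ = -2 + 0.2·30 = 4; r = 2.7 − 4 = -1.3
x=35: ŷ = -2 + 0.2·35 = 5; r = 3.9 − 5 = -1.1
x=40: ŷ = -2 + 0.2·40 = 6; r = 8.3 − 6 = 2.3
x=45: ŷ = -2 + 0.2·45 = 7; r = 4.4 − 7 = -2.6
x=50: ŷ = -2 + 0.2·50 = 8; r = 9.8 − 8 = 1.8
x=55: ŷ = -2 + 0.2·55 = 9; r = 8 − 9 = -1
x=60: ŷ = -2 + 0.2·60 = 10; r = 11.2 − 10 = 1.2
x=65: ŷ = -2 + 0.2·65 = 11; r = 10.5 − 11 = -0.5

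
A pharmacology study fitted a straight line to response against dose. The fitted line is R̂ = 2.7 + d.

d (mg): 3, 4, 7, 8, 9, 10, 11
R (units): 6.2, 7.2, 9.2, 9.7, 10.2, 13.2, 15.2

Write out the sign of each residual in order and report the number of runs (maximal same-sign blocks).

3 runs

d=3: R̂ = 2.7 + 3 = 5.7; e = 6.2 − 5.7 = 0.5
d=4: R̂ = 2.7 + 4 = 6.7; e = 7.2 − 6.7 = 0.5
d=7: R̂ = 2.7 + 7 = 9.7; e = 9.2 − 9.7 = -0.5
d=8: R̂ = 2.7 + 8 = 10.7; e = 9.7 − 10.7 = -1
d=9: R̂ = 2.7 + 9 = 11.7; e = 10.2 − 11.7 = -1.5
d=10: R̂ = 2.7 + 10 = 12.7; e = 13.2 − 12.7 = 0.5
d=11: R̂ = 2.7 + 11 = 13.7; e = 15.2 − 13.7 = 1.5
Signs: + + − − − + +
Runs: +×2, −×3, +×2 → 3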